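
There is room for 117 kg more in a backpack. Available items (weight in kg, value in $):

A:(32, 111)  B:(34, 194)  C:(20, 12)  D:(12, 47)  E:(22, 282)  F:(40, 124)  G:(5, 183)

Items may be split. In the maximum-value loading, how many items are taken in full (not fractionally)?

5

Order: G (183/5=36.60) > E (282/22=12.82) > B (194/34=5.71) > D (47/12=3.92) > A (111/32=3.47) > F (124/40=3.10) > C (12/20=0.60)
Fill: take G (5 @ 183) → take E (22 @ 282) → take B (34 @ 194) → take D (12 @ 47) → take A (32 @ 111) → take 12/40 of F → 37.20; 117/117 used.
5 item(s) taken whole; one partial (take 12/40 of F).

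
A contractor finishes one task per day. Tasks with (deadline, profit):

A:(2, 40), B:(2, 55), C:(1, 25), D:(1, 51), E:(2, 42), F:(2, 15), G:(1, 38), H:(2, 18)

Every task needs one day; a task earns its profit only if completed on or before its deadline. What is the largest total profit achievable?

By profit: B(d2,55), D(d1,51), E(d2,42), A(d2,40), G(d1,38), C(d1,25), H(d2,18), F(d2,15)
B→slot 2; D→slot 1; E skipped; A skipped; G skipped; C skipped; H skipped; F skipped.
Profit = 51 + 55 = 106

106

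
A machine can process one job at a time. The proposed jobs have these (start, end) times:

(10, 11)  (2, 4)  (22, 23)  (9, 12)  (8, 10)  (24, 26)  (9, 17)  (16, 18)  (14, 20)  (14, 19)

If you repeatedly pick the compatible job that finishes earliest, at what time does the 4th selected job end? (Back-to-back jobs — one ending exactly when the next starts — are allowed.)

18

By end time: (2,4), (8,10), (10,11), (9,12), (9,17), (16,18), (14,19), (14,20), (22,23), (24,26).
Pick (2,4); next start ≥ 4 → (8,10); next start ≥ 10 → (10,11); next start ≥ 11 → (16,18); next start ≥ 18 → (22,23); next start ≥ 23 → (24,26).
Selected: (2,4) (8,10) (10,11) (16,18) (22,23) (24,26)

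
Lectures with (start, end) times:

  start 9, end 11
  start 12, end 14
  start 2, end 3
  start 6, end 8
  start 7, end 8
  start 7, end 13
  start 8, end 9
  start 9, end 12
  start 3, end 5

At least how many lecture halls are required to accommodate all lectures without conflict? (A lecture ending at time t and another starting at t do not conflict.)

3

starts: [2, 3, 6, 7, 7, 8, 9, 9, 12]
ends:   [3, 5, 8, 8, 9, 11, 12, 13, 14]
s2→1 e3→0 s3→1 e5→0 s6→1 s7→2 s7→3  — peak 3.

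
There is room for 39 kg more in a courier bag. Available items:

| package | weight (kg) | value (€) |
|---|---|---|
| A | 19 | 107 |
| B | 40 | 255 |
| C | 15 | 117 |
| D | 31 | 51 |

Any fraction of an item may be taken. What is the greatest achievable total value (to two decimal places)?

Sort by value per unit weight and fill in that order.
Ratios (sorted): C 7.80, B 6.38, A 5.63, D 1.65
take C (15 @ 117); take 24/40 of B → 153.00. Capacity used 39/39.
Total value = 270.00

270.00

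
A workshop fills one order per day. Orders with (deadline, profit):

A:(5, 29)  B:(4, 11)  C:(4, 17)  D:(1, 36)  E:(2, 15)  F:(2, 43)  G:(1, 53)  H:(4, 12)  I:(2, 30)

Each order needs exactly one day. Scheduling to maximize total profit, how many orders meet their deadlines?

By profit: G(d1,53), F(d2,43), D(d1,36), I(d2,30), A(d5,29), C(d4,17), E(d2,15), H(d4,12), B(d4,11)
G→slot 1; F→slot 2; D skipped; I skipped; A→slot 5; C→slot 4; E skipped; H→slot 3; B skipped.
5 of 9 scheduled.

5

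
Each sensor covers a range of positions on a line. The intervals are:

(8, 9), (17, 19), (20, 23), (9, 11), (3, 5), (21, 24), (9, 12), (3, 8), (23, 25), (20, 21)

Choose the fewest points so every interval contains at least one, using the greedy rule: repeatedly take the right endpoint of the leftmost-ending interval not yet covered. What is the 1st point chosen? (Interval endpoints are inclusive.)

5

Sort by right endpoint; whenever an interval is uncovered, place a point at its right end.
By right end: [3,5]  [3,8]  [8,9]  [9,11]  [9,12]  [17,19]  [20,21]  [20,23]  [21,24]  [23,25]
[3,5] uncovered → point at 5; [8,9] uncovered → point at 9; [17,19] uncovered → point at 19; [20,21] uncovered → point at 21; [23,25] uncovered → point at 25.
Points: 5, 9, 19, 21, 25 (5 total).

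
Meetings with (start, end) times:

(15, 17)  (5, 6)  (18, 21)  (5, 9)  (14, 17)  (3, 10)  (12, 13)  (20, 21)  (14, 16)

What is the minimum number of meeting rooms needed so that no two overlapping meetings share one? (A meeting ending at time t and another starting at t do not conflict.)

The answer is the maximum number of intervals overlapping at any instant.
starts: [3, 5, 5, 12, 14, 14, 15, 18, 20]
ends:   [6, 9, 10, 13, 16, 17, 17, 21, 21]
s3→1 s5→2 s5→3  — peak 3.

3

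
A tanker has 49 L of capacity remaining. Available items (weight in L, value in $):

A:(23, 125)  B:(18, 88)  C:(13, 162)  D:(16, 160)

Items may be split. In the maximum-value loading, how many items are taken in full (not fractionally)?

2

Ratios (sorted): C 12.46, D 10.00, A 5.43, B 4.89
take C (13 @ 162); take D (16 @ 160); take 20/23 of A → 108.70. Capacity used 49/49.
2 item(s) taken whole; one partial (take 20/23 of A).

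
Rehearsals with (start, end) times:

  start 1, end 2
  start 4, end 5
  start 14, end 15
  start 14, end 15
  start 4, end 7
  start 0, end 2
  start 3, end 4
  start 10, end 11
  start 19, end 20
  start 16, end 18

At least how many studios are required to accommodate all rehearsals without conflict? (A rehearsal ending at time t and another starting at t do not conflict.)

2

Count concurrent intervals with a sweep; the peak is the room count.
Events (time:±→running): 0:+→1 1:+→2 … peak 2.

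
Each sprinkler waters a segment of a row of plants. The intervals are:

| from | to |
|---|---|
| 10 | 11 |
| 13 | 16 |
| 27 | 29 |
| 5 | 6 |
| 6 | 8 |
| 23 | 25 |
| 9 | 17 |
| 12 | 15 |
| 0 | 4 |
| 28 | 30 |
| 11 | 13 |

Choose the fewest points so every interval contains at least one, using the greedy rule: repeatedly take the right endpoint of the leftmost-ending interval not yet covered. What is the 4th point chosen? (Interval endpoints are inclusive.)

Process intervals by earliest right end; each time one isn't hit yet, stab at its right endpoint.
By right end: [0,4]  [5,6]  [6,8]  [10,11]  [11,13]  [12,15]  [13,16]  [9,17]  [23,25]  [27,29]  [28,30]
[0,4] uncovered → point at 4; [5,6] uncovered → point at 6; [10,11] uncovered → point at 11; [12,15] uncovered → point at 15; [23,25] uncovered → point at 25; [27,29] uncovered → point at 29.
Points: 4, 6, 11, 15, 25, 29 (6 total).

15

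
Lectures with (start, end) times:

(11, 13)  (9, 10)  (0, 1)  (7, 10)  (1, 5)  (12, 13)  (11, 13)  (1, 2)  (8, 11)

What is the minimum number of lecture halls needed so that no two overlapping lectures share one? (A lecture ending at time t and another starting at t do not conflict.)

Count concurrent intervals with a sweep; the peak is the room count.
starts: [0, 1, 1, 7, 8, 9, 11, 11, 12]
ends:   [1, 2, 5, 10, 10, 11, 13, 13, 13]
s0→1 e1→0 s1→1 s1→2 e2→1 e5→0 s7→1 s8→2 s9→3  — peak 3.

3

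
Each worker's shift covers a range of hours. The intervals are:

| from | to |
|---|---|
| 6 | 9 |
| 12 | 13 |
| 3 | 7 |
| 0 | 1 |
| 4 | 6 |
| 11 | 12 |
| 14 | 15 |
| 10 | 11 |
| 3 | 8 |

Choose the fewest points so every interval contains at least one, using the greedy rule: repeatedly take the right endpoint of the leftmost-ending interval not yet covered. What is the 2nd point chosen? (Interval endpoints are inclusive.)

6

By right end: [0,1]  [4,6]  [3,7]  [3,8]  [6,9]  [10,11]  [11,12]  [12,13]  [14,15]
[0,1] uncovered → point at 1; [4,6] uncovered → point at 6; [10,11] uncovered → point at 11; [12,13] uncovered → point at 13; [14,15] uncovered → point at 15.
Points: 1, 6, 11, 13, 15 (5 total).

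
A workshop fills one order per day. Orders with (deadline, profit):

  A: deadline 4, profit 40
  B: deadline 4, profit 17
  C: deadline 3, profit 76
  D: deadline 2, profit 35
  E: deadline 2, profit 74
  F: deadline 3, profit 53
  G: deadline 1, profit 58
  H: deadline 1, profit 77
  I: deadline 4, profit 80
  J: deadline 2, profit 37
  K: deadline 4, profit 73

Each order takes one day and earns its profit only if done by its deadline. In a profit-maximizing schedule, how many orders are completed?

4

By profit: I(d4,80), H(d1,77), C(d3,76), E(d2,74), K(d4,73), G(d1,58), F(d3,53), A(d4,40), J(d2,37), D(d2,35), B(d4,17)
I→slot 4; H→slot 1; C→slot 3; E→slot 2; K skipped; G skipped; F skipped; A skipped; J skipped; D skipped; B skipped.
4 of 11 scheduled.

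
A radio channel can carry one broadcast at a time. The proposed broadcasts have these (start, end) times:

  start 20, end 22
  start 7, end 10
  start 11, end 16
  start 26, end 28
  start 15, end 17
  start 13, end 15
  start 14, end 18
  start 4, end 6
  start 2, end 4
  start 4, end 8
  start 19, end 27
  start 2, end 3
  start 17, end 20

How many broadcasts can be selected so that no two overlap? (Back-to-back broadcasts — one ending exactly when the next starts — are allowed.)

8

Sort by end time and greedily take each interval whose start is ≥ the last chosen end.
Sorted by end: (2,3)  (2,4)  (4,6)  (4,8)  (7,10)  (13,15)  (11,16)  (15,17)  (14,18)  (17,20)  (20,22)  (19,27)  (26,28)
take (2,3); take (4,6); skip (4,8); take (7,10); take (13,15); take (15,17); take (17,20); take (20,22); take (26,28).
Selected 8 broadcasts.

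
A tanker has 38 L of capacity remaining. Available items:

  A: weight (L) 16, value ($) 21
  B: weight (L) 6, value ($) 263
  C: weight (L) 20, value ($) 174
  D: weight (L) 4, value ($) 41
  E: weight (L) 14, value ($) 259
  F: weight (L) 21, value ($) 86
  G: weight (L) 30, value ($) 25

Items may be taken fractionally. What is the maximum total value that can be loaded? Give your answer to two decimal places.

684.80

Sort by value per unit weight and fill in that order.
Order: B (263/6=43.83) > E (259/14=18.50) > D (41/4=10.25) > C (174/20=8.70) > F (86/21=4.10) > A (21/16=1.31) > G (25/30=0.83)
Fill: take B (6 @ 263) → take E (14 @ 259) → take D (4 @ 41) → take 14/20 of C → 121.80; 38/38 used.
Total value = 684.80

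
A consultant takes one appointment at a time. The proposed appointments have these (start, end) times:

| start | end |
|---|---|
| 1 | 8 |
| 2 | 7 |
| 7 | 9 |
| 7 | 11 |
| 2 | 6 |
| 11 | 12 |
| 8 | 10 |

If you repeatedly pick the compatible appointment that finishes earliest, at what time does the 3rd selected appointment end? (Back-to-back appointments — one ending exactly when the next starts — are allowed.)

By end time: (2,6), (2,7), (1,8), (7,9), (8,10), (7,11), (11,12).
Pick (2,6); next start ≥ 6 → (7,9); next start ≥ 9 → (11,12).
Selected: (2,6) (7,9) (11,12)

12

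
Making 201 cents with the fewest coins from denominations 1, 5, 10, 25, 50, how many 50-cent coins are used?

4

Use the largest denomination that fits, subtract, and repeat.
201 − 4×50→1 − 1×1→0
Count of 50: 4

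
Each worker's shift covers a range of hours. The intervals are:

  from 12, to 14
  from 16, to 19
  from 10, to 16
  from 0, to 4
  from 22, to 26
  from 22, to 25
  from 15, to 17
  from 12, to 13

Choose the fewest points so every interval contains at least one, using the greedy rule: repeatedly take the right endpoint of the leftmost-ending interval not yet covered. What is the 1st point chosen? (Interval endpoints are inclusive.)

4

Process intervals by earliest right end; each time one isn't hit yet, stab at its right endpoint.
By right end: [0,4]  [12,13]  [12,14]  [10,16]  [15,17]  [16,19]  [22,25]  [22,26]
[0,4] uncovered → point at 4; [12,13] uncovered → point at 13; [15,17] uncovered → point at 17; [22,25] uncovered → point at 25.
Points: 4, 13, 17, 25 (4 total).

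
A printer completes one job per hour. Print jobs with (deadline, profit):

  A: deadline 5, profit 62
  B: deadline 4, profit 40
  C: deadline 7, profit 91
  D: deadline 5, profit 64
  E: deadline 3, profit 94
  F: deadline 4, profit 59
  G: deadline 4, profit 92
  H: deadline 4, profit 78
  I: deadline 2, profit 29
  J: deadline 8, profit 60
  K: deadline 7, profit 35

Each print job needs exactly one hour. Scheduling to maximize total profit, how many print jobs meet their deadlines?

8

Sort by profit descending; place each in the latest free slot ≤ its deadline.
Profit order: E=94 G=92 C=91 H=78 D=64 A=62 J=60 F=59 B=40 K=35 I=29
Assign: E→slot 3, G→slot 4, C→slot 7, H→slot 2, D→slot 5, A→slot 1, J→slot 8, F skipped, B skipped, K→slot 6, I skipped.
Slots: [1:A] [2:H] [3:E] [4:G] [5:D] [6:K] [7:C] [8:J]
8 of 11 scheduled.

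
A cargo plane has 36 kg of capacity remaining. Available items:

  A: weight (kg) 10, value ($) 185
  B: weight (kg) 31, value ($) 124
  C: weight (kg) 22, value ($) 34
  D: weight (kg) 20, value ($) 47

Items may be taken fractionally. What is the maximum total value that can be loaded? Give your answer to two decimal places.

Sort by value per unit weight and fill in that order.
Order: A (185/10=18.50) > B (124/31=4.00) > D (47/20=2.35) > C (34/22=1.55)
Fill: take A (10 @ 185) → take 26/31 of B → 104.00; 36/36 used.
Total value = 289.00

289.00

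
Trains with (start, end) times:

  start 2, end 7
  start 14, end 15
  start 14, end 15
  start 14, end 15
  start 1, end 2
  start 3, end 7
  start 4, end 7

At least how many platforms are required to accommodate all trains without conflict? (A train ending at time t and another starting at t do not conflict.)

Count concurrent intervals with a sweep; the peak is the room count.
starts: [1, 2, 3, 4, 14, 14, 14]
ends:   [2, 7, 7, 7, 15, 15, 15]
s1→1 e2→0 s2→1 s3→2 s4→3  — peak 3.

3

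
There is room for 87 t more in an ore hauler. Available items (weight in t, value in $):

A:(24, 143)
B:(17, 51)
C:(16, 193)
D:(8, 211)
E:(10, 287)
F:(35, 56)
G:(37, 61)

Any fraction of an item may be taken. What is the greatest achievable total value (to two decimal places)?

Sort by value per unit weight and fill in that order.
Order: E (287/10=28.70) > D (211/8=26.38) > C (193/16=12.06) > A (143/24=5.96) > B (51/17=3.00) > G (61/37=1.65) > F (56/35=1.60)
Fill: take E (10 @ 287) → take D (8 @ 211) → take C (16 @ 193) → take A (24 @ 143) → take B (17 @ 51) → take 12/37 of G → 19.78; 87/87 used.
Total value = 904.78

904.78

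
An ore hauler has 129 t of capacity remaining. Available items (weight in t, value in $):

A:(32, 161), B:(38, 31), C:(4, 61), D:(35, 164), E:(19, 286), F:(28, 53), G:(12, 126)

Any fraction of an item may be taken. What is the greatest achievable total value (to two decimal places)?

849.11

Sort by value per unit weight and fill in that order.
Ratios (sorted): C 15.25, E 15.05, G 10.50, A 5.03, D 4.69, F 1.89, B 0.82
take C (4 @ 61); take E (19 @ 286); take G (12 @ 126); take A (32 @ 161); take D (35 @ 164); take 27/28 of F → 51.11. Capacity used 129/129.
Total value = 849.11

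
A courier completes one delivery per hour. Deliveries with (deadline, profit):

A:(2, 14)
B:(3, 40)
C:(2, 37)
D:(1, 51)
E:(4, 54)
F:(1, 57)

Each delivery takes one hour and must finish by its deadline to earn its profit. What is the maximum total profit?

Sort by profit descending; place each in the latest free slot ≤ its deadline.
By profit: F(d1,57), E(d4,54), D(d1,51), B(d3,40), C(d2,37), A(d2,14)
F→slot 1; E→slot 4; D skipped; B→slot 3; C→slot 2; A skipped.
Profit = 57 + 37 + 40 + 54 = 188

188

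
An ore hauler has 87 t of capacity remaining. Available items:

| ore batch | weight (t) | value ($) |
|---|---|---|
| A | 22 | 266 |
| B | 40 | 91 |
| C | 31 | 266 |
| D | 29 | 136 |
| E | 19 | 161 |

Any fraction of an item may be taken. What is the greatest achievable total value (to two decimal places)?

Greedy by value/weight ratio, highest first.
Ratios (sorted): A 12.09, C 8.58, E 8.47, D 4.69, B 2.27
take A (22 @ 266); take C (31 @ 266); take E (19 @ 161); take 15/29 of D → 70.34. Capacity used 87/87.
Total value = 763.34

763.34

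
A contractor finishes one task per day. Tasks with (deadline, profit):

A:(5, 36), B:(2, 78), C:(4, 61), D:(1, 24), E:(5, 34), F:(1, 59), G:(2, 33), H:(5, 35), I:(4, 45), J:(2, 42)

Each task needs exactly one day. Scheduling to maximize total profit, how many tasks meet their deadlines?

5

Take jobs in profit order; each goes to the latest open slot no later than its deadline.
By profit: B(d2,78), C(d4,61), F(d1,59), I(d4,45), J(d2,42), A(d5,36), H(d5,35), E(d5,34), G(d2,33), D(d1,24)
B→slot 2; C→slot 4; F→slot 1; I→slot 3; J skipped; A→slot 5; H skipped; E skipped; G skipped; D skipped.
5 of 10 scheduled.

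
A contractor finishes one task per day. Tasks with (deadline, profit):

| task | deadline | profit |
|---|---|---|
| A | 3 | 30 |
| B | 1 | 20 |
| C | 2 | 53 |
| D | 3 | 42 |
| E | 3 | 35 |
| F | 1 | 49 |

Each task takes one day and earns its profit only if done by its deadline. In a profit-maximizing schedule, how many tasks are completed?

3

Profit order: C=53 F=49 D=42 E=35 A=30 B=20
Assign: C→slot 2, F→slot 1, D→slot 3, E skipped, A skipped, B skipped.
Slots: [1:F] [2:C] [3:D]
3 of 6 scheduled.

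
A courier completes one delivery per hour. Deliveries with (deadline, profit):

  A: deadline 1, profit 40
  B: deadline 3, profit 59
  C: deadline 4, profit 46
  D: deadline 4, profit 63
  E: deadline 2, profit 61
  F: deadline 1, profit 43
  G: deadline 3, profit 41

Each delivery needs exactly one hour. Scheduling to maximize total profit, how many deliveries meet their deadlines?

By profit: D(d4,63), E(d2,61), B(d3,59), C(d4,46), F(d1,43), G(d3,41), A(d1,40)
D→slot 4; E→slot 2; B→slot 3; C→slot 1; F skipped; G skipped; A skipped.
4 of 7 scheduled.

4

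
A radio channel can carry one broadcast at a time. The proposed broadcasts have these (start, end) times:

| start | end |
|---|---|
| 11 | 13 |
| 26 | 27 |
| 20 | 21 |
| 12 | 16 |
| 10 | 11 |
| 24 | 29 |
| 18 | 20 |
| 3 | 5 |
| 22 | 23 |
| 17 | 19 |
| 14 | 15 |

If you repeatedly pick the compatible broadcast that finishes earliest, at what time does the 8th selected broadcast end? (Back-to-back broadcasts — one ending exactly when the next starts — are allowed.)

Order by finish time; keep every interval that doesn't clash with the previous kept one.
Sorted by end: (3,5)  (10,11)  (11,13)  (14,15)  (12,16)  (17,19)  (18,20)  (20,21)  (22,23)  (26,27)  (24,29)
take (3,5); take (10,11); take (11,13); take (14,15); take (17,19); skip (18,20); take (20,21); take (22,23); take (26,27).
Selected: (3,5) (10,11) (11,13) (14,15) (17,19) (20,21) (22,23) (26,27)

27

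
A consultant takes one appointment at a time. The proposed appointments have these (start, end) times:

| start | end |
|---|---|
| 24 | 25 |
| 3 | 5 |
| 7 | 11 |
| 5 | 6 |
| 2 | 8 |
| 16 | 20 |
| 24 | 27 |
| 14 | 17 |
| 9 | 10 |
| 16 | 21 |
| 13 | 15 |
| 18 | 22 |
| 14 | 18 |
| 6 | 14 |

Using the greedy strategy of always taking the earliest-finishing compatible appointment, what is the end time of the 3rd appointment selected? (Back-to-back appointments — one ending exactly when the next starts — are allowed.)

Greedy by earliest finish: after sorting by end time, pick each interval compatible with the last pick.
By end time: (3,5), (5,6), (2,8), (9,10), (7,11), (6,14), (13,15), (14,17), (14,18), (16,20), (16,21), (18,22), (24,25), (24,27).
Pick (3,5); next start ≥ 5 → (5,6); next start ≥ 6 → (9,10); next start ≥ 10 → (13,15); next start ≥ 15 → (16,20); next start ≥ 20 → (24,25).
Selected: (3,5) (5,6) (9,10) (13,15) (16,20) (24,25)

10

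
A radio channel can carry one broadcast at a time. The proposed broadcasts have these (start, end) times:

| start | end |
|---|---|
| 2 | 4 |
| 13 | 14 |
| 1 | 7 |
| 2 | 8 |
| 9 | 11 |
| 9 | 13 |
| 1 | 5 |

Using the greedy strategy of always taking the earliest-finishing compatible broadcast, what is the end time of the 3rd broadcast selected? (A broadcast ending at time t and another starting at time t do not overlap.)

14

By end time: (2,4), (1,5), (1,7), (2,8), (9,11), (9,13), (13,14).
Pick (2,4); next start ≥ 4 → (9,11); next start ≥ 11 → (13,14).
Selected: (2,4) (9,11) (13,14)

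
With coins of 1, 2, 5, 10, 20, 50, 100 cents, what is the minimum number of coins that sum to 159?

5

Greedy: take as many of the largest coin as possible, then repeat with the remainder.
159 = 1×100 + 1×50 + 1×5 + 2×2
Total coins = 1 + 1 + 1 + 2 = 5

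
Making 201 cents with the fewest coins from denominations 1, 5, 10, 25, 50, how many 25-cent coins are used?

0

Greedy: take as many of the largest coin as possible, then repeat with the remainder.
201 − 4×50→1 − 1×1→0
Count of 25: 0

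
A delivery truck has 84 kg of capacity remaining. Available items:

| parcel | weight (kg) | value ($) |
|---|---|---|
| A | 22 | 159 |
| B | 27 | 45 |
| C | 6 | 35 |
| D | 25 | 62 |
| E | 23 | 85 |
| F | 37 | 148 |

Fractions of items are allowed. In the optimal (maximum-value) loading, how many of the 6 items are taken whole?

Greedy by value/weight ratio, highest first.
Order: A (159/22=7.23) > C (35/6=5.83) > F (148/37=4.00) > E (85/23=3.70) > D (62/25=2.48) > B (45/27=1.67)
Fill: take A (22 @ 159) → take C (6 @ 35) → take F (37 @ 148) → take 19/23 of E → 70.22; 84/84 used.
3 item(s) taken whole; one partial (take 19/23 of E).

3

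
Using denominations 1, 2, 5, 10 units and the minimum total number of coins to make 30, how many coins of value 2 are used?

30 − 3×10→0
Count of 2: 0

0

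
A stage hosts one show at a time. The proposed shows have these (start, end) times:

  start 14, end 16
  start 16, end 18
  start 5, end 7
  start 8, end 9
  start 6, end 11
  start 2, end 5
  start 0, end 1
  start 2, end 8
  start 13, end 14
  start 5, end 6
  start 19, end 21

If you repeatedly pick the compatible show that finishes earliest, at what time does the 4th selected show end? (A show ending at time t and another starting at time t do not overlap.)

Greedy by earliest finish: after sorting by end time, pick each interval compatible with the last pick.
Sorted by end: (0,1)  (2,5)  (5,6)  (5,7)  (2,8)  (8,9)  (6,11)  (13,14)  (14,16)  (16,18)  (19,21)
take (0,1); take (2,5); take (5,6); skip (5,7); take (8,9); take (13,14); take (14,16); take (16,18); take (19,21).
Selected: (0,1) (2,5) (5,6) (8,9) (13,14) (14,16) (16,18) (19,21)

9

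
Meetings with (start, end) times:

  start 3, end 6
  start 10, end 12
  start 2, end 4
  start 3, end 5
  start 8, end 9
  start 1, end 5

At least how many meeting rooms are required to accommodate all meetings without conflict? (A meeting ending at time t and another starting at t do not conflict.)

4

The answer is the maximum number of intervals overlapping at any instant.
starts: [1, 2, 3, 3, 8, 10]
ends:   [4, 5, 5, 6, 9, 12]
s1→1 s2→2 s3→3 s3→4  — peak 4.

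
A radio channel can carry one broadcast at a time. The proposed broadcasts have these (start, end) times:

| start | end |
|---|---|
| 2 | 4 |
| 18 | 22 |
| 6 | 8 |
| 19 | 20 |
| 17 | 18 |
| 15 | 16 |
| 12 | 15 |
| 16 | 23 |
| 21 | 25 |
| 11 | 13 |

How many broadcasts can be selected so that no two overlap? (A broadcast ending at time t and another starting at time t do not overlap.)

7

Greedy by earliest finish: after sorting by end time, pick each interval compatible with the last pick.
Sorted by end: (2,4)  (6,8)  (11,13)  (12,15)  (15,16)  (17,18)  (19,20)  (18,22)  (16,23)  (21,25)
take (2,4); take (6,8); take (11,13); skip (12,15); take (15,16); take (17,18); take (19,20); skip (18,22); take (21,25).
Selected 7 broadcasts.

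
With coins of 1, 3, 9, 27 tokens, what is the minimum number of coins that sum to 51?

51 − 1×27→24 − 2×9→6 − 2×3→0
Total coins = 1 + 2 + 2 = 5

5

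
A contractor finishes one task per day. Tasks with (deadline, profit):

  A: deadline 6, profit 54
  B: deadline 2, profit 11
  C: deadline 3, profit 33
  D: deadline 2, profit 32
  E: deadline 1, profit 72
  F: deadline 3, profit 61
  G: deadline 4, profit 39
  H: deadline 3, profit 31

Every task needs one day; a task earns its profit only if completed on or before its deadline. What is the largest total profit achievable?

By profit: E(d1,72), F(d3,61), A(d6,54), G(d4,39), C(d3,33), D(d2,32), H(d3,31), B(d2,11)
E→slot 1; F→slot 3; A→slot 6; G→slot 4; C→slot 2; D skipped; H skipped; B skipped.
Profit = 72 + 33 + 61 + 39 + 54 = 259

259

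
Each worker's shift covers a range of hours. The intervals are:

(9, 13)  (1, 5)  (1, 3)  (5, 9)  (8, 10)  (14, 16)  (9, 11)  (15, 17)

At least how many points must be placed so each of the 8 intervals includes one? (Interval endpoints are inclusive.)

By right end: [1,3]  [1,5]  [5,9]  [8,10]  [9,11]  [9,13]  [14,16]  [15,17]
[1,3] uncovered → point at 3; [5,9] uncovered → point at 9; [14,16] uncovered → point at 16.
Points: 3, 9, 16 (3 total).

3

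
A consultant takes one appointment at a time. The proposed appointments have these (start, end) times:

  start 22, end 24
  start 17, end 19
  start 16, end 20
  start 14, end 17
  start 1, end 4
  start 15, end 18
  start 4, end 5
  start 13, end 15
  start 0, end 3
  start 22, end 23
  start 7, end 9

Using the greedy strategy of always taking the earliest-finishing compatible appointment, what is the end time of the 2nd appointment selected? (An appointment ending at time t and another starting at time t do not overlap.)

5

Sorted by end: (0,3)  (1,4)  (4,5)  (7,9)  (13,15)  (14,17)  (15,18)  (17,19)  (16,20)  (22,23)  (22,24)
take (0,3); skip (1,4); take (4,5); take (7,9); take (13,15); take (15,18); take (22,23); skip (22,24).
Selected: (0,3) (4,5) (7,9) (13,15) (15,18) (22,23)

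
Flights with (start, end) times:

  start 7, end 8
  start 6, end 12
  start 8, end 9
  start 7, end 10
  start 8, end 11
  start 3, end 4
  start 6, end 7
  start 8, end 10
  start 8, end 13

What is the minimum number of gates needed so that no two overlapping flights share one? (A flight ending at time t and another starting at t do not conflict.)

6

Events (time:±→running): 3:+→1 4:-→0 6:+→1 6:+→2 7:-→1 7:+→2 7:+→3 8:-→2 8:+→3 8:+→4 8:+→5 8:+→6 … peak 6.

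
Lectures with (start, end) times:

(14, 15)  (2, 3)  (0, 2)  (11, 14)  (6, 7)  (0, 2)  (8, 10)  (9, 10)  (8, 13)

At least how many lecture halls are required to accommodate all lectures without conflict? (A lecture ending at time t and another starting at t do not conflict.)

3

Events (time:±→running): 0:+→1 0:+→2 2:-→1 2:-→0 2:+→1 3:-→0 6:+→1 7:-→0 8:+→1 8:+→2 9:+→3 … peak 3.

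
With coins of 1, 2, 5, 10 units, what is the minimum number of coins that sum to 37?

37 = 3×10 + 1×5 + 1×2
Total coins = 3 + 1 + 1 = 5

5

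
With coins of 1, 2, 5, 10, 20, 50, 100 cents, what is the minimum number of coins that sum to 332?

6

332 − 3×100→32 − 1×20→12 − 1×10→2 − 1×2→0
Total coins = 3 + 1 + 1 + 1 = 6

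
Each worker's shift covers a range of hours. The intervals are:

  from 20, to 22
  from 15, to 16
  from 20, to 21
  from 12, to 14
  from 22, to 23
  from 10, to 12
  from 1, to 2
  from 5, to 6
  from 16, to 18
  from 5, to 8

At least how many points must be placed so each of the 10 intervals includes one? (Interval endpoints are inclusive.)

Process intervals by earliest right end; each time one isn't hit yet, stab at its right endpoint.
By right end: [1,2]  [5,6]  [5,8]  [10,12]  [12,14]  [15,16]  [16,18]  [20,21]  [20,22]  [22,23]
[1,2] uncovered → point at 2; [5,6] uncovered → point at 6; [10,12] uncovered → point at 12; [15,16] uncovered → point at 16; [20,21] uncovered → point at 21; [22,23] uncovered → point at 23.
Points: 2, 6, 12, 16, 21, 23 (6 total).

6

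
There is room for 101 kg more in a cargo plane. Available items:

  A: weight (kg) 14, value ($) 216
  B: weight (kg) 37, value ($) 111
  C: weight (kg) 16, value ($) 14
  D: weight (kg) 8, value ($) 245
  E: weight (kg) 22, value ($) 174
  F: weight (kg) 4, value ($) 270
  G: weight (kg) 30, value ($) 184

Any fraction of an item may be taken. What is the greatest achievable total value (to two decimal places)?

Sort by value per unit weight and fill in that order.
Order: F (270/4=67.50) > D (245/8=30.62) > A (216/14=15.43) > E (174/22=7.91) > G (184/30=6.13) > B (111/37=3.00) > C (14/16=0.88)
Fill: take F (4 @ 270) → take D (8 @ 245) → take A (14 @ 216) → take E (22 @ 174) → take G (30 @ 184) → take 23/37 of B → 69.00; 101/101 used.
Total value = 1158.00

1158.00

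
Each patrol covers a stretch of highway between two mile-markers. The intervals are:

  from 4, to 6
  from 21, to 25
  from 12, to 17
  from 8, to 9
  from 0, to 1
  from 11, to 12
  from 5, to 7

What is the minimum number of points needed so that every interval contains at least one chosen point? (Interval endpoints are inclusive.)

Sorted: [0,1] [4,6] [5,7] [8,9] [11,12] [12,17] [21,25]
{[0,1]} hit by 1; {[4,6],[5,7]} hit by 6; {[8,9]} hit by 9; {[11,12],[12,17]} hit by 12; {[21,25]} hit by 25.
Points: 1, 6, 9, 12, 25 (5 total).

5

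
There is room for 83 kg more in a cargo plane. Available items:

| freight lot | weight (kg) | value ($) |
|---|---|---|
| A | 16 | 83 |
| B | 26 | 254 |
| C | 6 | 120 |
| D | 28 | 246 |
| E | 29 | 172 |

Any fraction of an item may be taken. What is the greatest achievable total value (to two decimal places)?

Sort by value per unit weight and fill in that order.
Order: C (120/6=20.00) > B (254/26=9.77) > D (246/28=8.79) > E (172/29=5.93) > A (83/16=5.19)
Fill: take C (6 @ 120) → take B (26 @ 254) → take D (28 @ 246) → take 23/29 of E → 136.41; 83/83 used.
Total value = 756.41

756.41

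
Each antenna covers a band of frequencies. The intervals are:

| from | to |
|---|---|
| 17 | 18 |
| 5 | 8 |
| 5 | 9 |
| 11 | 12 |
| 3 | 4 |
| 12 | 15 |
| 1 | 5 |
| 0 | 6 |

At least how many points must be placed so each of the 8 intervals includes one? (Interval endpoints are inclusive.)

4

By right end: [3,4]  [1,5]  [0,6]  [5,8]  [5,9]  [11,12]  [12,15]  [17,18]
[3,4] uncovered → point at 4; [5,8] uncovered → point at 8; [11,12] uncovered → point at 12; [17,18] uncovered → point at 18.
Points: 4, 8, 12, 18 (4 total).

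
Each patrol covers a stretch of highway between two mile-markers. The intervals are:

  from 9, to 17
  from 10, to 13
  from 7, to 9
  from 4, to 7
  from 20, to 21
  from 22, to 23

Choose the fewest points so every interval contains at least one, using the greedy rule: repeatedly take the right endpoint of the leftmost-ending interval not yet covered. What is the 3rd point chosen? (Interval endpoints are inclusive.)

21

Process intervals by earliest right end; each time one isn't hit yet, stab at its right endpoint.
Sorted: [4,7] [7,9] [10,13] [9,17] [20,21] [22,23]
{[4,7],[7,9]} hit by 7; {[10,13],[9,17]} hit by 13; {[20,21]} hit by 21; {[22,23]} hit by 23.
Points: 7, 13, 21, 23 (4 total).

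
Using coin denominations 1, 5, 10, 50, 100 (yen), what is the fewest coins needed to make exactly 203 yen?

Use the largest denomination that fits, subtract, and repeat.
203 = 2×100 + 3×1
Total coins = 2 + 3 = 5

5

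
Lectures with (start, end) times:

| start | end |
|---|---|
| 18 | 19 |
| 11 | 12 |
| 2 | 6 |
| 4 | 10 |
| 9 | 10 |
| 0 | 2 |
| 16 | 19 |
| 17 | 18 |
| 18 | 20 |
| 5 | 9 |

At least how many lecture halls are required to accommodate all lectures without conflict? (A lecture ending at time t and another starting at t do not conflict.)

3

The answer is the maximum number of intervals overlapping at any instant.
Events (time:±→running): 0:+→1 2:-→0 2:+→1 4:+→2 5:+→3 … peak 3.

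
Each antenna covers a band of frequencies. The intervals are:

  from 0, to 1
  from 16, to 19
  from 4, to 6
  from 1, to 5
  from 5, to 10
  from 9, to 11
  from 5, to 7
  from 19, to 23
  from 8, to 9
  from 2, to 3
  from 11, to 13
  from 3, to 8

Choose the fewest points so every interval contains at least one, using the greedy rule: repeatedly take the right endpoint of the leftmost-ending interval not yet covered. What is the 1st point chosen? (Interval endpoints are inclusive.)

Process intervals by earliest right end; each time one isn't hit yet, stab at its right endpoint.
Sorted: [0,1] [2,3] [1,5] [4,6] [5,7] [3,8] [8,9] [5,10] [9,11] [11,13] [16,19] [19,23]
{[0,1]} hit by 1; {[2,3],[1,5]} hit by 3; {[4,6],[5,7],[3,8]} hit by 6; {[8,9],[5,10],[9,11]} hit by 9; {[11,13]} hit by 13; {[16,19],[19,23]} hit by 19.
Points: 1, 3, 6, 9, 13, 19 (6 total).

1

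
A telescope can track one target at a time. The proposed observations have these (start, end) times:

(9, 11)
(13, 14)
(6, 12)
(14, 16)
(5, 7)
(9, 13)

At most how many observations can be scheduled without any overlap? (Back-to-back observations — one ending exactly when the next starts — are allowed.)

Order by finish time; keep every interval that doesn't clash with the previous kept one.
By end time: (5,7), (9,11), (6,12), (9,13), (13,14), (14,16).
Pick (5,7); next start ≥ 7 → (9,11); next start ≥ 11 → (13,14); next start ≥ 14 → (14,16).
Selected 4 observations.

4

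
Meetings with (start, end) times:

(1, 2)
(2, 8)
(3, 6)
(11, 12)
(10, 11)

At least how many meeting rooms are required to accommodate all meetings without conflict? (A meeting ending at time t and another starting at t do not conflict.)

2

The answer is the maximum number of intervals overlapping at any instant.
Events (time:±→running): 1:+→1 2:-→0 2:+→1 3:+→2 … peak 2.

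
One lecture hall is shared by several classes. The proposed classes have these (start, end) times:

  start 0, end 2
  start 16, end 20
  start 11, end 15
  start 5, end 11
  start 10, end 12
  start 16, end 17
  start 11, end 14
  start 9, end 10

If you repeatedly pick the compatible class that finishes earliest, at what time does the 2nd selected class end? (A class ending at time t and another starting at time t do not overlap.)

Sorted by end: (0,2)  (9,10)  (5,11)  (10,12)  (11,14)  (11,15)  (16,17)  (16,20)
take (0,2); take (9,10); take (10,12); take (16,17).
Selected: (0,2) (9,10) (10,12) (16,17)

10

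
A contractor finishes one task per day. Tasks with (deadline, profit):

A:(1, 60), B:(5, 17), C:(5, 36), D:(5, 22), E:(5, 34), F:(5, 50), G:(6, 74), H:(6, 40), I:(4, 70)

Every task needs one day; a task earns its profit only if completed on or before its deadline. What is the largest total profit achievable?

By profit: G(d6,74), I(d4,70), A(d1,60), F(d5,50), H(d6,40), C(d5,36), E(d5,34), D(d5,22), B(d5,17)
G→slot 6; I→slot 4; A→slot 1; F→slot 5; H→slot 3; C→slot 2; E skipped; D skipped; B skipped.
Profit = 60 + 36 + 40 + 70 + 50 + 74 = 330

330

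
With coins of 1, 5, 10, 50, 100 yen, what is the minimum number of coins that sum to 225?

Greedy: take as many of the largest coin as possible, then repeat with the remainder.
225 = 2×100 + 2×10 + 1×5
Total coins = 2 + 2 + 1 = 5

5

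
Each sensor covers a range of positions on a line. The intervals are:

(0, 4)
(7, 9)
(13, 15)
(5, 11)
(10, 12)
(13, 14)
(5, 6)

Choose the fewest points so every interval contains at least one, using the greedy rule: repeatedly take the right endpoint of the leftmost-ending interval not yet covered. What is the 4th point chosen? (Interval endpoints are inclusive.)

Process intervals by earliest right end; each time one isn't hit yet, stab at its right endpoint.
By right end: [0,4]  [5,6]  [7,9]  [5,11]  [10,12]  [13,14]  [13,15]
[0,4] uncovered → point at 4; [5,6] uncovered → point at 6; [7,9] uncovered → point at 9; [10,12] uncovered → point at 12; [13,14] uncovered → point at 14.
Points: 4, 6, 9, 12, 14 (5 total).

12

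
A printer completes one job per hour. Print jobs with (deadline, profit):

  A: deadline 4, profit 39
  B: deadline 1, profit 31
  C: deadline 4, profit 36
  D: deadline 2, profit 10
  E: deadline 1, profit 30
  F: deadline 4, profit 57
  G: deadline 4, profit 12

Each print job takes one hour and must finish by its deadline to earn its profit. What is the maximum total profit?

163

Sort by profit descending; place each in the latest free slot ≤ its deadline.
By profit: F(d4,57), A(d4,39), C(d4,36), B(d1,31), E(d1,30), G(d4,12), D(d2,10)
F→slot 4; A→slot 3; C→slot 2; B→slot 1; E skipped; G skipped; D skipped.
Profit = 31 + 36 + 39 + 57 = 163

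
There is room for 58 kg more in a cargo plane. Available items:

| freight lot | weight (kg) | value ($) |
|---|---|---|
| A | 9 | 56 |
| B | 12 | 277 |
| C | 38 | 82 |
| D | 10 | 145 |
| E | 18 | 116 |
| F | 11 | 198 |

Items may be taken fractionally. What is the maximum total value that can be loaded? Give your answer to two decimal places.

779.56

Greedy by value/weight ratio, highest first.
Order: B (277/12=23.08) > F (198/11=18.00) > D (145/10=14.50) > E (116/18=6.44) > A (56/9=6.22) > C (82/38=2.16)
Fill: take B (12 @ 277) → take F (11 @ 198) → take D (10 @ 145) → take E (18 @ 116) → take 7/9 of A → 43.56; 58/58 used.
Total value = 779.56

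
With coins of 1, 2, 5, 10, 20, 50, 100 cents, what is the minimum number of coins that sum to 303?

303 = 3×100 + 1×2 + 1×1
Total coins = 3 + 1 + 1 = 5

5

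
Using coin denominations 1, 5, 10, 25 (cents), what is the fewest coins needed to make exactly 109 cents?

9

109 − 4×25→9 − 1×5→4 − 4×1→0
Total coins = 4 + 1 + 4 = 9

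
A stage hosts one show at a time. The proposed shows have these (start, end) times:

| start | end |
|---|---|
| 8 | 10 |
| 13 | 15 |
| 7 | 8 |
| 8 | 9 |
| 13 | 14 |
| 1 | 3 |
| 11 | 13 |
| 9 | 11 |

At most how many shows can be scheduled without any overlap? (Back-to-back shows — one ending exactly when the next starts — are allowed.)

6

Greedy by earliest finish: after sorting by end time, pick each interval compatible with the last pick.
Sorted by end: (1,3)  (7,8)  (8,9)  (8,10)  (9,11)  (11,13)  (13,14)  (13,15)
take (1,3); take (7,8); take (8,9); take (9,11); take (11,13); take (13,14); skip (13,15).
Selected 6 shows.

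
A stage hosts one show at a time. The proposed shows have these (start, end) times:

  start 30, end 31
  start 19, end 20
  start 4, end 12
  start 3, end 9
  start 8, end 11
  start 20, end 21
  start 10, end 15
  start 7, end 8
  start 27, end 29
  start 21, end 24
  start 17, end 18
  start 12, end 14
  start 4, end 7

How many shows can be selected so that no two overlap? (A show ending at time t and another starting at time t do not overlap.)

Order by finish time; keep every interval that doesn't clash with the previous kept one.
Sorted by end: (4,7)  (7,8)  (3,9)  (8,11)  (4,12)  (12,14)  (10,15)  (17,18)  (19,20)  (20,21)  (21,24)  (27,29)  (30,31)
take (4,7); take (7,8); take (8,11); take (12,14); skip (10,15); take (17,18); take (19,20); take (20,21); take (21,24); take (27,29); take (30,31).
Selected 10 shows.

10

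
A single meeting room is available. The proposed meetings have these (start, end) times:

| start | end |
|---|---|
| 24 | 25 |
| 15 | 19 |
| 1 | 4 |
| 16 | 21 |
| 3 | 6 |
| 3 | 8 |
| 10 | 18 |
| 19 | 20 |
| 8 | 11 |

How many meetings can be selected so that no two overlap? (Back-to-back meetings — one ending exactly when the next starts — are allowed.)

Order by finish time; keep every interval that doesn't clash with the previous kept one.
Sorted by end: (1,4)  (3,6)  (3,8)  (8,11)  (10,18)  (15,19)  (19,20)  (16,21)  (24,25)
take (1,4); skip (3,6); skip (3,8); take (8,11); skip (10,18); take (15,19); take (19,20); skip (16,21); take (24,25).
Selected 5 meetings.

5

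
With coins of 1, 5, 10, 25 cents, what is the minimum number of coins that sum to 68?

7

68 = 2×25 + 1×10 + 1×5 + 3×1
Total coins = 2 + 1 + 1 + 3 = 7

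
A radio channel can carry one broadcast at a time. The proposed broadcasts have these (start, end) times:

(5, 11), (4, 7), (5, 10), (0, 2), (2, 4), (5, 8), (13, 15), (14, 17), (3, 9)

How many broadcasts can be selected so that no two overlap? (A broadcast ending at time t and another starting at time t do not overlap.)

4

Sort by end time and greedily take each interval whose start is ≥ the last chosen end.
Sorted by end: (0,2)  (2,4)  (4,7)  (5,8)  (3,9)  (5,10)  (5,11)  (13,15)  (14,17)
take (0,2); take (2,4); take (4,7); skip (5,8); skip (5,11); take (13,15); skip (14,17).
Selected 4 broadcasts.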